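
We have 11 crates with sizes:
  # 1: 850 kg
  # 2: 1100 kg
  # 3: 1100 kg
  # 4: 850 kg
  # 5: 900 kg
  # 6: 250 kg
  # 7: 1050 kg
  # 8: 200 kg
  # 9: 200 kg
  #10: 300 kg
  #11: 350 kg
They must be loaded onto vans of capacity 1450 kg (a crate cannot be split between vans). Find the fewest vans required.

Total = 1100 + 1100 + 1050 + 900 + 850 + 850 + 350 + 300 + 250 + 200 + 200 = 7150 kg.
Lower bound: ⌈7150/1450⌉ = 5 vans.
Also, 6 crates each exceed 725 kg, and no two of those can share a van, so at least 6 vans are needed.
A packing using 6 vans:
  van 1: 1100 + 350 = 1450
  van 2: 1100 + 300 = 1400
  van 3: 1050 + 250 = 1300
  van 4: 900 + 200 + 200 = 1300
  van 5: 850 = 850
  van 6: 850 = 850
This matches the lower bound, so 6 is optimal.

6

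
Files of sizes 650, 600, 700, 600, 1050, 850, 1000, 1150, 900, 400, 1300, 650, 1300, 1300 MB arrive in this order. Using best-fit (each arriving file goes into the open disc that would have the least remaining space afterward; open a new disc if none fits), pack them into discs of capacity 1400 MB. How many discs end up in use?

11

  650 → disc 1 (new)  [load 650/1400]
  600 → disc 1  [load 1250/1400]
  700 → disc 2 (new)  [load 700/1400]
  600 → disc 2  [load 1300/1400]
  1050 → disc 3 (new)  [load 1050/1400]
  850 → disc 4 (new)  [load 850/1400]
  1000 → disc 5 (new)  [load 1000/1400]
  1150 → disc 6 (new)  [load 1150/1400]
  900 → disc 7 (new)  [load 900/1400]
  400 → disc 5  [load 1400/1400]
  1300 → disc 8 (new)  [load 1300/1400]
  650 → disc 9 (new)  [load 650/1400]
  1300 → disc 10 (new)  [load 1300/1400]
  1300 → disc 11 (new)  [load 1300/1400]
11 discs opened.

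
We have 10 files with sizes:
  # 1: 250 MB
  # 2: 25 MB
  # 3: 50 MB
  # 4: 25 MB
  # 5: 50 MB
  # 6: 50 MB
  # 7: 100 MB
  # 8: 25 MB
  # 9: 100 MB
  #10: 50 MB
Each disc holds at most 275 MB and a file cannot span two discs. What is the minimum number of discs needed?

3

Total = 250 + 100 + 100 + 50 + 50 + 50 + 50 + 25 + 25 + 25 = 725 MB.
Lower bound: ⌈725/275⌉ = 3 discs.
A packing using 3 discs:
  disc 1: 250 + 25 = 275
  disc 2: 100 + 100 + 50 + 25 = 275
  disc 3: 50 + 50 + 50 + 25 = 175
This matches the lower bound, so 3 is optimal.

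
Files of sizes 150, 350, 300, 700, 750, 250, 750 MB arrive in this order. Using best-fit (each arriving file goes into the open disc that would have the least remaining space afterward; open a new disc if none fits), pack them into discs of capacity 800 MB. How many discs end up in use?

5

  150 → disc 1 (new)  [load 150/800]
  350 → disc 1  [load 500/800]
  300 → disc 1  [load 800/800]
  700 → disc 2 (new)  [load 700/800]
  750 → disc 3 (new)  [load 750/800]
  250 → disc 4 (new)  [load 250/800]
  750 → disc 5 (new)  [load 750/800]
5 discs opened.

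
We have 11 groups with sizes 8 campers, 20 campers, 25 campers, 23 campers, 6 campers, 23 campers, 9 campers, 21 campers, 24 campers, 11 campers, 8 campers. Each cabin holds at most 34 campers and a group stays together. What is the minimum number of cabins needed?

6

Total = 25 + 24 + 23 + 23 + 21 + 20 + 11 + 9 + 8 + 8 + 6 = 178 campers.
Lower bound: ⌈178/34⌉ = 6 cabins.
A packing using 6 cabins:
  cabin 1: 25 + 9 = 34
  cabin 2: 24 + 8 = 32
  cabin 3: 23 + 11 = 34
  cabin 4: 23 + 8 = 31
  cabin 5: 21 + 6 = 27
  cabin 6: 20 = 20
This matches the lower bound, so 6 is optimal.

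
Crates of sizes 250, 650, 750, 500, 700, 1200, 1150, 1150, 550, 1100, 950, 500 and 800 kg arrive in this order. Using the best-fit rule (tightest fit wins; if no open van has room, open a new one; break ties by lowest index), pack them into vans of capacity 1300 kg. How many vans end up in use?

  250 → van 1 (new)  [load 250/1300]
  650 → van 1  [load 900/1300]
  750 → van 2 (new)  [load 750/1300]
  500 → van 2  [load 1250/1300]
  700 → van 3 (new)  [load 700/1300]
  1200 → van 4 (new)  [load 1200/1300]
  1150 → van 5 (new)  [load 1150/1300]
  1150 → van 6 (new)  [load 1150/1300]
  550 → van 3  [load 1250/1300]
  1100 → van 7 (new)  [load 1100/1300]
  950 → van 8 (new)  [load 950/1300]
  500 → van 9 (new)  [load 500/1300]
  800 → van 9  [load 1300/1300]
9 vans opened.

9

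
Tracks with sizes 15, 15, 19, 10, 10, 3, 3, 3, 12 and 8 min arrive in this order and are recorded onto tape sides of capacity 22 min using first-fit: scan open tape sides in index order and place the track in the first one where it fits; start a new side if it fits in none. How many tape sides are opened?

5

  15 → side 1 (new)  [load 15/22]
  15 → side 2 (new)  [load 15/22]
  19 → side 3 (new)  [load 19/22]
  10 → side 4 (new)  [load 10/22]
  10 → side 4  [load 20/22]
  3 → side 1  [load 18/22]
  3 → side 1  [load 21/22]
  3 → side 2  [load 18/22]
  12 → side 5 (new)  [load 12/22]
  8 → side 5  [load 20/22]
5 tape sides opened.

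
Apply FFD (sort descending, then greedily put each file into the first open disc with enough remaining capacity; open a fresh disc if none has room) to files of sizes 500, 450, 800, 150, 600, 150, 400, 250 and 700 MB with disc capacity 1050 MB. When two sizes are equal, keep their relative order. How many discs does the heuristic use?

Sorted descending: 800, 700, 600, 500, 450, 400, 250, 150, 150.
  800 → disc 1 (new)  [load 800/1050]
  700 → disc 2 (new)  [load 700/1050]
  600 → disc 3 (new)  [load 600/1050]
  500 → disc 4 (new)  [load 500/1050]
  450 → disc 3  [load 1050/1050]
  400 → disc 4  [load 900/1050]
  250 → disc 1  [load 1050/1050]
  150 → disc 2  [load 850/1050]
  150 → disc 2  [load 1000/1050]
4 discs opened.

4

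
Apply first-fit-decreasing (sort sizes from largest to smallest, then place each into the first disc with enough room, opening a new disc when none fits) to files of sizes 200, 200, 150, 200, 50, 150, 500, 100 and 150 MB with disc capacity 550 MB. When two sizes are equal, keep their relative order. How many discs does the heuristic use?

Sorted descending: 500, 200, 200, 200, 150, 150, 150, 100, 50.
  500 → disc 1 (new)  [load 500/550]
  200 → disc 2 (new)  [load 200/550]
  200 → disc 2  [load 400/550]
  200 → disc 3 (new)  [load 200/550]
  150 → disc 2  [load 550/550]
  150 → disc 3  [load 350/550]
  150 → disc 3  [load 500/550]
  100 → disc 4 (new)  [load 100/550]
  50 → disc 1  [load 550/550]
4 discs opened.

4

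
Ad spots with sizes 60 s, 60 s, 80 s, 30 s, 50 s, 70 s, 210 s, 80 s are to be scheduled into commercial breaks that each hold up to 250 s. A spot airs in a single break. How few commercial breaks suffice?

3

Total = 210 + 80 + 80 + 70 + 60 + 60 + 50 + 30 = 640 s.
Lower bound: ⌈640/250⌉ = 3 commercial breaks.
A packing using 3 commercial breaks:
  break 1: 210 + 30 = 240
  break 2: 80 + 80 + 70 = 230
  break 3: 60 + 60 + 50 = 170
This matches the lower bound, so 3 is optimal.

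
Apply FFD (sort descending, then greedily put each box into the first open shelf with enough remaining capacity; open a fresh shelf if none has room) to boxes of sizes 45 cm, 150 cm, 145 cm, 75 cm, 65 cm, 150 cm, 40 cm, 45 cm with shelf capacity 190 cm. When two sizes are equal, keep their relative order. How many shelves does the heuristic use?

4

Sorted descending: 150, 150, 145, 75, 65, 45, 45, 40.
  150 → shelf 1 (new)  [load 150/190]
  150 → shelf 2 (new)  [load 150/190]
  145 → shelf 3 (new)  [load 145/190]
  75 → shelf 4 (new)  [load 75/190]
  65 → shelf 4  [load 140/190]
  45 → shelf 3  [load 190/190]
  45 → shelf 4  [load 185/190]
  40 → shelf 1  [load 190/190]
4 shelves opened.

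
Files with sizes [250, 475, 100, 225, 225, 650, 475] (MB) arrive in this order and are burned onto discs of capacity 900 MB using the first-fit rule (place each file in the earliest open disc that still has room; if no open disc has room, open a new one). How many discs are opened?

4

  250 → disc 1 (new)  [load 250/900]
  475 → disc 1  [load 725/900]
  100 → disc 1  [load 825/900]
  225 → disc 2 (new)  [load 225/900]
  225 → disc 2  [load 450/900]
  650 → disc 3 (new)  [load 650/900]
  475 → disc 4 (new)  [load 475/900]
4 discs opened.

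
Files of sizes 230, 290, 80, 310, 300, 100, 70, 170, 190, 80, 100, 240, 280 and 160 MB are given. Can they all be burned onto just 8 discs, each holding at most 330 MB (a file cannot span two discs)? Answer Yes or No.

No

Total = 2600 MB; ⌈2600/330⌉ = 8.
The bound of 8 does not rule out 8, but exhaustive search shows no assignment into 8 discs of capacity 330 MB exists — the minimum is 9.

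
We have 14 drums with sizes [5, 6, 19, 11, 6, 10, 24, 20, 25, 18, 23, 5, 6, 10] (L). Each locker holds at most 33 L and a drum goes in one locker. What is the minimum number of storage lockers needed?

6

Total = 25 + 24 + 23 + 20 + 19 + 18 + 11 + 10 + 10 + 6 + 6 + 6 + 5 + 5 = 188 L.
Lower bound: ⌈188/33⌉ = 6 storage lockers.
A packing using 6 storage lockers:
  locker 1: 25 + 6 = 31
  locker 2: 24 + 6 = 30
  locker 3: 23 + 10 = 33
  locker 4: 20 + 11 = 31
  locker 5: 19 + 6 + 5 = 30
  locker 6: 18 + 10 + 5 = 33
This matches the lower bound, so 6 is optimal.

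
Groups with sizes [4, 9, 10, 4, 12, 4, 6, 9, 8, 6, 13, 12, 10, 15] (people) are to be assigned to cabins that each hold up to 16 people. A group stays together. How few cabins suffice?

9

Total = 15 + 13 + 12 + 12 + 10 + 10 + 9 + 9 + 8 + 6 + 6 + 4 + 4 + 4 = 122 people.
Lower bound: ⌈122/16⌉ = 8 cabins.
A packing using 9 cabins:
  cabin 1: 15 = 15
  cabin 2: 13 = 13
  cabin 3: 12 + 4 = 16
  cabin 4: 12 + 4 = 16
  cabin 5: 10 + 6 = 16
  cabin 6: 10 + 6 = 16
  cabin 7: 9 + 4 = 13
  cabin 8: 9 = 9
  cabin 9: 8 = 8
No arrangement into 8 cabins stays within capacity, so 9 is optimal.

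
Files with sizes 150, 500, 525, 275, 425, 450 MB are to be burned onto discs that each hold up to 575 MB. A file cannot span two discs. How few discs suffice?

5

Total = 525 + 500 + 450 + 425 + 275 + 150 = 2325 MB.
Lower bound: ⌈2325/575⌉ = 5 discs.
A packing using 5 discs:
  disc 1: 525 = 525
  disc 2: 500 = 500
  disc 3: 450 = 450
  disc 4: 425 + 150 = 575
  disc 5: 275 = 275
This matches the lower bound, so 5 is optimal.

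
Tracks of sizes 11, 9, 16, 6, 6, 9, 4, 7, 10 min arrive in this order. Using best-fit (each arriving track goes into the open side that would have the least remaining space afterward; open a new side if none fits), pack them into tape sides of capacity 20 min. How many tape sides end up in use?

  11 → side 1 (new)  [load 11/20]
  9 → side 1  [load 20/20]
  16 → side 2 (new)  [load 16/20]
  6 → side 3 (new)  [load 6/20]
  6 → side 3  [load 12/20]
  9 → side 4 (new)  [load 9/20]
  4 → side 2  [load 20/20]
  7 → side 3  [load 19/20]
  10 → side 4  [load 19/20]
4 tape sides opened.

4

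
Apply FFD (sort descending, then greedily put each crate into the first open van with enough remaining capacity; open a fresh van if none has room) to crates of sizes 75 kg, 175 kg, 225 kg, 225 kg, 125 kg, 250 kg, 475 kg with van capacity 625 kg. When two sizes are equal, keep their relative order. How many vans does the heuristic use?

3

Sorted descending: 475, 250, 225, 225, 175, 125, 75.
  475 → van 1 (new)  [load 475/625]
  250 → van 2 (new)  [load 250/625]
  225 → van 2  [load 475/625]
  225 → van 3 (new)  [load 225/625]
  175 → van 3  [load 400/625]
  125 → van 1  [load 600/625]
  75 → van 2  [load 550/625]
3 vans opened.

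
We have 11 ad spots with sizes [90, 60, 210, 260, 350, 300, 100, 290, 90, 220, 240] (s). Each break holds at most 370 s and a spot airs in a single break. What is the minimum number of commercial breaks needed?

7

Total = 350 + 300 + 290 + 260 + 240 + 220 + 210 + 100 + 90 + 90 + 60 = 2210 s.
Lower bound: ⌈2210/370⌉ = 6 commercial breaks.
Also, 7 ad spots each exceed 185 s, and no two of those can share a break, so at least 7 commercial breaks are needed.
A packing using 7 commercial breaks:
  break 1: 350 = 350
  break 2: 300 + 60 = 360
  break 3: 290 = 290
  break 4: 260 + 100 = 360
  break 5: 240 + 90 = 330
  break 6: 220 + 90 = 310
  break 7: 210 = 210
This matches the lower bound, so 7 is optimal.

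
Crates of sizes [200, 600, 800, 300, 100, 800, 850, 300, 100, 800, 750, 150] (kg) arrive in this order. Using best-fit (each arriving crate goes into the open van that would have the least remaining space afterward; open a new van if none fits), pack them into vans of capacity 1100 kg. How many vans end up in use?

6

  200 → van 1 (new)  [load 200/1100]
  600 → van 1  [load 800/1100]
  800 → van 2 (new)  [load 800/1100]
  300 → van 1  [load 1100/1100]
  100 → van 2  [load 900/1100]
  800 → van 3 (new)  [load 800/1100]
  850 → van 4 (new)  [load 850/1100]
  300 → van 3  [load 1100/1100]
  100 → van 2  [load 1000/1100]
  800 → van 5 (new)  [load 800/1100]
  750 → van 6 (new)  [load 750/1100]
  150 → van 4  [load 1000/1100]
6 vans opened.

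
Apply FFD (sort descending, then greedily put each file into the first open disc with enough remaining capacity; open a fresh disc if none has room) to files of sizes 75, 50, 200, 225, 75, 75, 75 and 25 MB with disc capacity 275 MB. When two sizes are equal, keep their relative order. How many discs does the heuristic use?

Sorted descending: 225, 200, 75, 75, 75, 75, 50, 25.
  225 → disc 1 (new)  [load 225/275]
  200 → disc 2 (new)  [load 200/275]
  75 → disc 2  [load 275/275]
  75 → disc 3 (new)  [load 75/275]
  75 → disc 3  [load 150/275]
  75 → disc 3  [load 225/275]
  50 → disc 1  [load 275/275]
  25 → disc 3  [load 250/275]
3 discs opened.

3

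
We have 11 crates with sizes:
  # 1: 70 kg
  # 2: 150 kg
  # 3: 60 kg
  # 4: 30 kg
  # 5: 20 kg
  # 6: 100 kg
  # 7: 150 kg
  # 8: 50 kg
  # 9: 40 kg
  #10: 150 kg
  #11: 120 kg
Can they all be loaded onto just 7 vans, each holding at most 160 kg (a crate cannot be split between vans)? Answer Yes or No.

Yes

A valid assignment using 7 vans:
  van 1: 150 = 150
  van 2: 150 = 150
  van 3: 150 = 150
  van 4: 120 + 40 = 160
  van 5: 100 + 60 = 160
  van 6: 70 + 50 + 30 = 150
  van 7: 20 = 20
Every load is within 160 kg, so 7 vans suffice.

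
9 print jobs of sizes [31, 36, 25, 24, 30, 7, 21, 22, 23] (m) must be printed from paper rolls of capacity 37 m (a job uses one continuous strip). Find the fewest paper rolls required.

Total = 36 + 31 + 30 + 25 + 24 + 23 + 22 + 21 + 7 = 219 m.
Lower bound: ⌈219/37⌉ = 6 paper rolls.
Also, 8 print jobs each exceed 37/2 m, and no two of those can share a roll, so at least 8 paper rolls are needed.
A packing using 8 paper rolls:
  roll 1: 36 = 36
  roll 2: 31 = 31
  roll 3: 30 + 7 = 37
  roll 4: 25 = 25
  roll 5: 24 = 24
  roll 6: 23 = 23
  roll 7: 22 = 22
  roll 8: 21 = 21
This matches the lower bound, so 8 is optimal.

8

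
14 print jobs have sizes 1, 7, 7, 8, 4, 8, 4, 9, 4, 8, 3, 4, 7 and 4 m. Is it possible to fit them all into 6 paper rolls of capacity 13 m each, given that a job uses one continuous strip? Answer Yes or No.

No

Total = 78 m; ⌈78/13⌉ = 6.
7 print jobs each exceed half the capacity and cannot share a roll, forcing at least 7 paper rolls.
At least 7 paper rolls are required, but only 6 are allowed.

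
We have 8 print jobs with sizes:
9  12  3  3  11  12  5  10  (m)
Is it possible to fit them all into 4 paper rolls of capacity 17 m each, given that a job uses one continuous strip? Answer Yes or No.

No

Total = 65 m; ⌈65/17⌉ = 4.
5 print jobs each exceed half the capacity and cannot share a roll, forcing at least 5 paper rolls.
At least 5 paper rolls are required, but only 4 are allowed.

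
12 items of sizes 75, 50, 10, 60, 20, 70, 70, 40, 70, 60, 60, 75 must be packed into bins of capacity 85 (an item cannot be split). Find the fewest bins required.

Total = 75 + 75 + 70 + 70 + 70 + 60 + 60 + 60 + 50 + 40 + 20 + 10 = 660.
Lower bound: ⌈660/85⌉ = 8 bins.
Also, 9 items each exceed 85/2, and no two of those can share a bin, so at least 9 bins are needed.
A packing using 10 bins:
  bin 1: 75 + 10 = 85
  bin 2: 75 = 75
  bin 3: 70 = 70
  bin 4: 70 = 70
  bin 5: 70 = 70
  bin 6: 60 + 20 = 80
  bin 7: 60 = 60
  bin 8: 60 = 60
  bin 9: 50 = 50
  bin 10: 40 = 40
No arrangement into 9 bins stays within capacity, so 10 is optimal.

10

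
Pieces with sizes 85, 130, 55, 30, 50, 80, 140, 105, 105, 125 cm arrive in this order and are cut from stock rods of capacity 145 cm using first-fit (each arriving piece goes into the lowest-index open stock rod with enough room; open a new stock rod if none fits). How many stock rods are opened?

8

  85 → stock rod 1 (new)  [load 85/145]
  130 → stock rod 2 (new)  [load 130/145]
  55 → stock rod 1  [load 140/145]
  30 → stock rod 3 (new)  [load 30/145]
  50 → stock rod 3  [load 80/145]
  80 → stock rod 4 (new)  [load 80/145]
  140 → stock rod 5 (new)  [load 140/145]
  105 → stock rod 6 (new)  [load 105/145]
  105 → stock rod 7 (new)  [load 105/145]
  125 → stock rod 8 (new)  [load 125/145]
8 stock rods opened.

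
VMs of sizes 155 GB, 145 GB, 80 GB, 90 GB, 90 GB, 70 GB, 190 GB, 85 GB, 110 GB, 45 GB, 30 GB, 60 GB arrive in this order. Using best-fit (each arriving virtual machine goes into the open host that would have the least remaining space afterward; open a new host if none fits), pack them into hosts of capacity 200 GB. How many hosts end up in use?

  155 → host 1 (new)  [load 155/200]
  145 → host 2 (new)  [load 145/200]
  80 → host 3 (new)  [load 80/200]
  90 → host 3  [load 170/200]
  90 → host 4 (new)  [load 90/200]
  70 → host 4  [load 160/200]
  190 → host 5 (new)  [load 190/200]
  85 → host 6 (new)  [load 85/200]
  110 → host 6  [load 195/200]
  45 → host 1  [load 200/200]
  30 → host 3  [load 200/200]
  60 → host 7 (new)  [load 60/200]
7 hosts opened.

7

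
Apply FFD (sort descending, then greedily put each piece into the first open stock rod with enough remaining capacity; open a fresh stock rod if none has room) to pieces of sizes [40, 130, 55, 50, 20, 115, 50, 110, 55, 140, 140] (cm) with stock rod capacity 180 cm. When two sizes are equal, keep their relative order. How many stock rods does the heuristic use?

Sorted descending: 140, 140, 130, 115, 110, 55, 55, 50, 50, 40, 20.
  140 → stock rod 1 (new)  [load 140/180]
  140 → stock rod 2 (new)  [load 140/180]
  130 → stock rod 3 (new)  [load 130/180]
  115 → stock rod 4 (new)  [load 115/180]
  110 → stock rod 5 (new)  [load 110/180]
  55 → stock rod 4  [load 170/180]
  55 → stock rod 5  [load 165/180]
  50 → stock rod 3  [load 180/180]
  50 → stock rod 6 (new)  [load 50/180]
  40 → stock rod 1  [load 180/180]
  20 → stock rod 2  [load 160/180]
6 stock rods opened.

6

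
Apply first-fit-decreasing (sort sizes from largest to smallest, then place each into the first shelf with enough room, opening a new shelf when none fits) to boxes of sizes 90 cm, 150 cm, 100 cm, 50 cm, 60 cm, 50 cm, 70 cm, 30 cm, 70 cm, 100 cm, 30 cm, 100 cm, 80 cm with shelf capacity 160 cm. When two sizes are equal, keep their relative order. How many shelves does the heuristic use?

Sorted descending: 150, 100, 100, 100, 90, 80, 70, 70, 60, 50, 50, 30, 30.
  150 → shelf 1 (new)  [load 150/160]
  100 → shelf 2 (new)  [load 100/160]
  100 → shelf 3 (new)  [load 100/160]
  100 → shelf 4 (new)  [load 100/160]
  90 → shelf 5 (new)  [load 90/160]
  80 → shelf 6 (new)  [load 80/160]
  70 → shelf 5  [load 160/160]
  70 → shelf 6  [load 150/160]
  60 → shelf 2  [load 160/160]
  50 → shelf 3  [load 150/160]
  50 → shelf 4  [load 150/160]
  30 → shelf 7 (new)  [load 30/160]
  30 → shelf 7  [load 60/160]
7 shelves opened.

7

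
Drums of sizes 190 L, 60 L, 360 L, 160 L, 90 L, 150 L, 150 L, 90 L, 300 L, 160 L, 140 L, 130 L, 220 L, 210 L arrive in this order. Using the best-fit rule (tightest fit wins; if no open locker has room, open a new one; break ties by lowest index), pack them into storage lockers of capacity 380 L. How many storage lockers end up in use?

  190 → locker 1 (new)  [load 190/380]
  60 → locker 1  [load 250/380]
  360 → locker 2 (new)  [load 360/380]
  160 → locker 3 (new)  [load 160/380]
  90 → locker 1  [load 340/380]
  150 → locker 3  [load 310/380]
  150 → locker 4 (new)  [load 150/380]
  90 → locker 4  [load 240/380]
  300 → locker 5 (new)  [load 300/380]
  160 → locker 6 (new)  [load 160/380]
  140 → locker 4  [load 380/380]
  130 → locker 6  [load 290/380]
  220 → locker 7 (new)  [load 220/380]
  210 → locker 8 (new)  [load 210/380]
8 storage lockers opened.

8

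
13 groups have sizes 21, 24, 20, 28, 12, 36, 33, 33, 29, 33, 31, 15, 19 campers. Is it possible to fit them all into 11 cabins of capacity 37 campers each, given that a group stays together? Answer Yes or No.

Yes

A valid assignment using 11 cabins:
  cabin 1: 36 = 36
  cabin 2: 33 = 33
  cabin 3: 33 = 33
  cabin 4: 33 = 33
  cabin 5: 31 = 31
  cabin 6: 29 = 29
  cabin 7: 28 = 28
  cabin 8: 24 + 12 = 36
  cabin 9: 21 + 15 = 36
  cabin 10: 20 = 20
  cabin 11: 19 = 19
Every load is within 37 campers, so 11 cabins suffice.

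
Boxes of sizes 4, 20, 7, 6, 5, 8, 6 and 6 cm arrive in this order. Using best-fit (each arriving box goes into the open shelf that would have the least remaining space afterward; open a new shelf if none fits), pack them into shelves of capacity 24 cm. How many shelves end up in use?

3

  4 → shelf 1 (new)  [load 4/24]
  20 → shelf 1  [load 24/24]
  7 → shelf 2 (new)  [load 7/24]
  6 → shelf 2  [load 13/24]
  5 → shelf 2  [load 18/24]
  8 → shelf 3 (new)  [load 8/24]
  6 → shelf 2  [load 24/24]
  6 → shelf 3  [load 14/24]
3 shelves opened.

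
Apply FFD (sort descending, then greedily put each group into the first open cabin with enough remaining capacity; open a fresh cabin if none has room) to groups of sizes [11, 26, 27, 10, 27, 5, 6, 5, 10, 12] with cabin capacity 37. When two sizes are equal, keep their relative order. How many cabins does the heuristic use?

Sorted descending: 27, 27, 26, 12, 11, 10, 10, 6, 5, 5.
  27 → cabin 1 (new)  [load 27/37]
  27 → cabin 2 (new)  [load 27/37]
  26 → cabin 3 (new)  [load 26/37]
  12 → cabin 4 (new)  [load 12/37]
  11 → cabin 3  [load 37/37]
  10 → cabin 1  [load 37/37]
  10 → cabin 2  [load 37/37]
  6 → cabin 4  [load 18/37]
  5 → cabin 4  [load 23/37]
  5 → cabin 4  [load 28/37]
4 cabins opened.

4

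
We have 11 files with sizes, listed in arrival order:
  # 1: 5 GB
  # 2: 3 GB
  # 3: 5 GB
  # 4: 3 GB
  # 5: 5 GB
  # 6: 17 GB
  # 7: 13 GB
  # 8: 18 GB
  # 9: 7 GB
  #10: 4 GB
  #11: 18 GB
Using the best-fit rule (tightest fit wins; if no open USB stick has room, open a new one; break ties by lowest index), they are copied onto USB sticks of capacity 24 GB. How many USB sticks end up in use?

  5 → USB stick 1 (new)  [load 5/24]
  3 → USB stick 1  [load 8/24]
  5 → USB stick 1  [load 13/24]
  3 → USB stick 1  [load 16/24]
  5 → USB stick 1  [load 21/24]
  17 → USB stick 2 (new)  [load 17/24]
  13 → USB stick 3 (new)  [load 13/24]
  18 → USB stick 4 (new)  [load 18/24]
  7 → USB stick 2  [load 24/24]
  4 → USB stick 4  [load 22/24]
  18 → USB stick 5 (new)  [load 18/24]
5 USB sticks opened.

5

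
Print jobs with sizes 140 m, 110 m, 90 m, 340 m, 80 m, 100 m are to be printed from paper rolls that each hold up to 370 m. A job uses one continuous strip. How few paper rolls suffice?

3

Total = 340 + 140 + 110 + 100 + 90 + 80 = 860 m.
Lower bound: ⌈860/370⌉ = 3 paper rolls.
A packing using 3 paper rolls:
  roll 1: 340 = 340
  roll 2: 140 + 110 + 100 = 350
  roll 3: 90 + 80 = 170
This matches the lower bound, so 3 is optimal.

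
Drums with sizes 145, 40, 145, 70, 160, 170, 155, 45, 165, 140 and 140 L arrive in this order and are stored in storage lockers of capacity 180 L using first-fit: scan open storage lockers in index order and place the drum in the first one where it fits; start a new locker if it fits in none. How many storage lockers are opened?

9

  145 → locker 1 (new)  [load 145/180]
  40 → locker 2 (new)  [load 40/180]
  145 → locker 3 (new)  [load 145/180]
  70 → locker 2  [load 110/180]
  160 → locker 4 (new)  [load 160/180]
  170 → locker 5 (new)  [load 170/180]
  155 → locker 6 (new)  [load 155/180]
  45 → locker 2  [load 155/180]
  165 → locker 7 (new)  [load 165/180]
  140 → locker 8 (new)  [load 140/180]
  140 → locker 9 (new)  [load 140/180]
9 storage lockers opened.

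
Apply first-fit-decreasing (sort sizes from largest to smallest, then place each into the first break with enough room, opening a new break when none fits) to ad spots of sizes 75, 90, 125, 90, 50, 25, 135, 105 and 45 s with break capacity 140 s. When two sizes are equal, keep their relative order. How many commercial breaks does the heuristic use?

Sorted descending: 135, 125, 105, 90, 90, 75, 50, 45, 25.
  135 → break 1 (new)  [load 135/140]
  125 → break 2 (new)  [load 125/140]
  105 → break 3 (new)  [load 105/140]
  90 → break 4 (new)  [load 90/140]
  90 → break 5 (new)  [load 90/140]
  75 → break 6 (new)  [load 75/140]
  50 → break 4  [load 140/140]
  45 → break 5  [load 135/140]
  25 → break 3  [load 130/140]
6 commercial breaks opened.

6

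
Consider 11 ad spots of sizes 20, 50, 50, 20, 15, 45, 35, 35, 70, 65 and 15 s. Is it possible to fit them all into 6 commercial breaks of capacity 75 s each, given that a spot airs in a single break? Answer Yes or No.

A valid assignment using 6 commercial breaks:
  break 1: 70 = 70
  break 2: 65 = 65
  break 3: 50 + 20 = 70
  break 4: 50 + 20 = 70
  break 5: 45 + 15 + 15 = 75
  break 6: 35 + 35 = 70
Every load is within 75 s, so 6 commercial breaks suffice.

Yes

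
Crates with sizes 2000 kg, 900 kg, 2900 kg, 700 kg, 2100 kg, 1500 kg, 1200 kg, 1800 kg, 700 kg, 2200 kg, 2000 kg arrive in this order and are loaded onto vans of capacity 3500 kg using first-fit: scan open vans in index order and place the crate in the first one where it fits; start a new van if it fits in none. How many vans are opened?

7

  2000 → van 1 (new)  [load 2000/3500]
  900 → van 1  [load 2900/3500]
  2900 → van 2 (new)  [load 2900/3500]
  700 → van 3 (new)  [load 700/3500]
  2100 → van 3  [load 2800/3500]
  1500 → van 4 (new)  [load 1500/3500]
  1200 → van 4  [load 2700/3500]
  1800 → van 5 (new)  [load 1800/3500]
  700 → van 3  [load 3500/3500]
  2200 → van 6 (new)  [load 2200/3500]
  2000 → van 7 (new)  [load 2000/3500]
7 vans opened.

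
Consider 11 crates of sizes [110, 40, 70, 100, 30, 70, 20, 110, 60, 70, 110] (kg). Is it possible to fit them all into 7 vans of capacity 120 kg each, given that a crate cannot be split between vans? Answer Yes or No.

Total = 790 kg; ⌈790/120⌉ = 7.
The bound of 7 does not rule out 7, but exhaustive search shows no assignment into 7 vans of capacity 120 kg exists — the minimum is 8.

No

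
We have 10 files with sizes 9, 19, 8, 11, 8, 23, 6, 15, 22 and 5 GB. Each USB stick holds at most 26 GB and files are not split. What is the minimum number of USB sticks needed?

6

Total = 23 + 22 + 19 + 15 + 11 + 9 + 8 + 8 + 6 + 5 = 126 GB.
Lower bound: ⌈126/26⌉ = 5 USB sticks.
A packing using 6 USB sticks:
  USB stick 1: 23 = 23
  USB stick 2: 22 = 22
  USB stick 3: 19 + 6 = 25
  USB stick 4: 15 + 11 = 26
  USB stick 5: 9 + 8 + 8 = 25
  USB stick 6: 5 = 5
No arrangement into 5 USB sticks stays within capacity, so 6 is optimal.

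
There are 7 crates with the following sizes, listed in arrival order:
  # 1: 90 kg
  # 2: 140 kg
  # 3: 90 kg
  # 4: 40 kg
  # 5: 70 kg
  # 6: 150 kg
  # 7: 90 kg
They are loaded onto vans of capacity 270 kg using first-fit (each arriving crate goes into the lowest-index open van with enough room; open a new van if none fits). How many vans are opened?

  90 → van 1 (new)  [load 90/270]
  140 → van 1  [load 230/270]
  90 → van 2 (new)  [load 90/270]
  40 → van 1  [load 270/270]
  70 → van 2  [load 160/270]
  150 → van 3 (new)  [load 150/270]
  90 → van 2  [load 250/270]
3 vans opened.

3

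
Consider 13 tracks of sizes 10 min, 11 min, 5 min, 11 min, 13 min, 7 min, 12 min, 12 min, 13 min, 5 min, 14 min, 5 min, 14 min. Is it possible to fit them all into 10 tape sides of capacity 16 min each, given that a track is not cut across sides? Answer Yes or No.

Yes

A valid assignment using 10 tape sides:
  side 1: 14 = 14
  side 2: 14 = 14
  side 3: 13 = 13
  side 4: 13 = 13
  side 5: 12 = 12
  side 6: 12 = 12
  side 7: 11 + 5 = 16
  side 8: 11 + 5 = 16
  side 9: 10 + 5 = 15
  side 10: 7 = 7
Every load is within 16 min, so 10 tape sides suffice.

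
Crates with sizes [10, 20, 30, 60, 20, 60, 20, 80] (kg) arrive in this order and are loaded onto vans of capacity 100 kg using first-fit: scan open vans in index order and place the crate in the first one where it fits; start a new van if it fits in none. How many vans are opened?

  10 → van 1 (new)  [load 10/100]
  20 → van 1  [load 30/100]
  30 → van 1  [load 60/100]
  60 → van 2 (new)  [load 60/100]
  20 → van 1  [load 80/100]
  60 → van 3 (new)  [load 60/100]
  20 → van 1  [load 100/100]
  80 → van 4 (new)  [load 80/100]
4 vans opened.

4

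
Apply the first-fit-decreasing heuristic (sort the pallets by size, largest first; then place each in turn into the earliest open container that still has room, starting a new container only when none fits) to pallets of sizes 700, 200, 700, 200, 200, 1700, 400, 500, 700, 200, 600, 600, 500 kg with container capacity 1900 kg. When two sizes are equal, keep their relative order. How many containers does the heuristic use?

Sorted descending: 1700, 700, 700, 700, 600, 600, 500, 500, 400, 200, 200, 200, 200.
  1700 → container 1 (new)  [load 1700/1900]
  700 → container 2 (new)  [load 700/1900]
  700 → container 2  [load 1400/1900]
  700 → container 3 (new)  [load 700/1900]
  600 → container 3  [load 1300/1900]
  600 → container 3  [load 1900/1900]
  500 → container 2  [load 1900/1900]
  500 → container 4 (new)  [load 500/1900]
  400 → container 4  [load 900/1900]
  200 → container 1  [load 1900/1900]
  200 → container 4  [load 1100/1900]
  200 → container 4  [load 1300/1900]
  200 → container 4  [load 1500/1900]
4 containers opened.

4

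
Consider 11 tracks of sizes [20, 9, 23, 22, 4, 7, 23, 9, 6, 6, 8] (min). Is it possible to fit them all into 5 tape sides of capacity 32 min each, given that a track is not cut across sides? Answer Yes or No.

A valid assignment using 5 tape sides:
  side 1: 23 + 9 = 32
  side 2: 23 + 9 = 32
  side 3: 22 + 8 = 30
  side 4: 20 + 7 + 4 = 31
  side 5: 6 + 6 = 12
Every load is within 32 min, so 5 tape sides suffice.

Yes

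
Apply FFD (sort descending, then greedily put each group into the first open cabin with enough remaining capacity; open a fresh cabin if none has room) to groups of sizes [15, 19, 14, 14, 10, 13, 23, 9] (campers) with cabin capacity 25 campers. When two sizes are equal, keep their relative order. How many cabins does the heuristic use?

6

Sorted descending: 23, 19, 15, 14, 14, 13, 10, 9.
  23 → cabin 1 (new)  [load 23/25]
  19 → cabin 2 (new)  [load 19/25]
  15 → cabin 3 (new)  [load 15/25]
  14 → cabin 4 (new)  [load 14/25]
  14 → cabin 5 (new)  [load 14/25]
  13 → cabin 6 (new)  [load 13/25]
  10 → cabin 3  [load 25/25]
  9 → cabin 4  [load 23/25]
6 cabins opened.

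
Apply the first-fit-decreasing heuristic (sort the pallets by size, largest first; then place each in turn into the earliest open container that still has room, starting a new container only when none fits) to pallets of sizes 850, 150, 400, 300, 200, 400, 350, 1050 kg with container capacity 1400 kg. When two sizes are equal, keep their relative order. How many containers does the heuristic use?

3

Sorted descending: 1050, 850, 400, 400, 350, 300, 200, 150.
  1050 → container 1 (new)  [load 1050/1400]
  850 → container 2 (new)  [load 850/1400]
  400 → container 2  [load 1250/1400]
  400 → container 3 (new)  [load 400/1400]
  350 → container 1  [load 1400/1400]
  300 → container 3  [load 700/1400]
  200 → container 3  [load 900/1400]
  150 → container 2  [load 1400/1400]
3 containers opened.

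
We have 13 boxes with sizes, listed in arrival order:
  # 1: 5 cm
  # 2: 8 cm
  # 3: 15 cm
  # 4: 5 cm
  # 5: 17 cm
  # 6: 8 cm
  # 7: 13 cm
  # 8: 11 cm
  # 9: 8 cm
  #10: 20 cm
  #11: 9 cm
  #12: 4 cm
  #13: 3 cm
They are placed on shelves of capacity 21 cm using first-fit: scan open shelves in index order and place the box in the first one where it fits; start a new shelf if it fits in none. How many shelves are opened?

7

  5 → shelf 1 (new)  [load 5/21]
  8 → shelf 1  [load 13/21]
  15 → shelf 2 (new)  [load 15/21]
  5 → shelf 1  [load 18/21]
  17 → shelf 3 (new)  [load 17/21]
  8 → shelf 4 (new)  [load 8/21]
  13 → shelf 4  [load 21/21]
  11 → shelf 5 (new)  [load 11/21]
  8 → shelf 5  [load 19/21]
  20 → shelf 6 (new)  [load 20/21]
  9 → shelf 7 (new)  [load 9/21]
  4 → shelf 2  [load 19/21]
  3 → shelf 1  [load 21/21]
7 shelves opened.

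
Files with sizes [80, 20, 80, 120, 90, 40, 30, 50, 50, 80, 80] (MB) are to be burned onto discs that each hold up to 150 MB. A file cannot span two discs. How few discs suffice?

6

Total = 120 + 90 + 80 + 80 + 80 + 80 + 50 + 50 + 40 + 30 + 20 = 720 MB.
Lower bound: ⌈720/150⌉ = 5 discs.
Also, 6 files each exceed 75 MB, and no two of those can share a disc, so at least 6 discs are needed.
A packing using 6 discs:
  disc 1: 120 + 30 = 150
  disc 2: 90 + 50 = 140
  disc 3: 80 + 50 + 20 = 150
  disc 4: 80 + 40 = 120
  disc 5: 80 = 80
  disc 6: 80 = 80
This matches the lower bound, so 6 is optimal.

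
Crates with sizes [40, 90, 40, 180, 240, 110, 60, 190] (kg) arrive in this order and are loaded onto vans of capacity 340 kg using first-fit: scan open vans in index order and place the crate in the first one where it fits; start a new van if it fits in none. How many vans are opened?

4

  40 → van 1 (new)  [load 40/340]
  90 → van 1  [load 130/340]
  40 → van 1  [load 170/340]
  180 → van 2 (new)  [load 180/340]
  240 → van 3 (new)  [load 240/340]
  110 → van 1  [load 280/340]
  60 → van 1  [load 340/340]
  190 → van 4 (new)  [load 190/340]
4 vans opened.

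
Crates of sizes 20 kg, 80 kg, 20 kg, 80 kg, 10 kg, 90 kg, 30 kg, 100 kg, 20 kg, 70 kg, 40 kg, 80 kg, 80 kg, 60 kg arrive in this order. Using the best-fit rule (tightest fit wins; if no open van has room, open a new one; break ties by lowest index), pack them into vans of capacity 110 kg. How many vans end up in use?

  20 → van 1 (new)  [load 20/110]
  80 → van 1  [load 100/110]
  20 → van 2 (new)  [load 20/110]
  80 → van 2  [load 100/110]
  10 → van 1  [load 110/110]
  90 → van 3 (new)  [load 90/110]
  30 → van 4 (new)  [load 30/110]
  100 → van 5 (new)  [load 100/110]
  20 → van 3  [load 110/110]
  70 → van 4  [load 100/110]
  40 → van 6 (new)  [load 40/110]
  80 → van 7 (new)  [load 80/110]
  80 → van 8 (new)  [load 80/110]
  60 → van 6  [load 100/110]
8 vans opened.

8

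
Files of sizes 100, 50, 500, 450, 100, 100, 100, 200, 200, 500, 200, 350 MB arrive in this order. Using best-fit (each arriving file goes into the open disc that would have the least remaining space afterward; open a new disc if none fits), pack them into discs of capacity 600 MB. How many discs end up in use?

5

  100 → disc 1 (new)  [load 100/600]
  50 → disc 1  [load 150/600]
  500 → disc 2 (new)  [load 500/600]
  450 → disc 1  [load 600/600]
  100 → disc 2  [load 600/600]
  100 → disc 3 (new)  [load 100/600]
  100 → disc 3  [load 200/600]
  200 → disc 3  [load 400/600]
  200 → disc 3  [load 600/600]
  500 → disc 4 (new)  [load 500/600]
  200 → disc 5 (new)  [load 200/600]
  350 → disc 5  [load 550/600]
5 discs opened.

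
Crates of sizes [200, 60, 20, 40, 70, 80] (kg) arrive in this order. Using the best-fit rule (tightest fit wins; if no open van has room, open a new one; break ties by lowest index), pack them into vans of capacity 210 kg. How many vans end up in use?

3

  200 → van 1 (new)  [load 200/210]
  60 → van 2 (new)  [load 60/210]
  20 → van 2  [load 80/210]
  40 → van 2  [load 120/210]
  70 → van 2  [load 190/210]
  80 → van 3 (new)  [load 80/210]
3 vans opened.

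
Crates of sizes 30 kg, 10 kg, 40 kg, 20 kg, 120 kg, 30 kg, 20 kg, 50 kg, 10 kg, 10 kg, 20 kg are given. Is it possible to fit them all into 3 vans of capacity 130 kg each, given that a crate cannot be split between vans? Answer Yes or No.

A valid assignment using 3 vans:
  van 1: 120 + 10 = 130
  van 2: 50 + 40 + 30 + 10 = 130
  van 3: 30 + 20 + 20 + 20 + 10 = 100
Every load is within 130 kg, so 3 vans suffice.

Yes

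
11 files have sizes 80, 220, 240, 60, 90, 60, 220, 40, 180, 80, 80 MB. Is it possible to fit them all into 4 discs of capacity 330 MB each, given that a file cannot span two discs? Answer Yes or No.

Total = 1350 MB; ⌈1350/330⌉ = 5.
At least 5 discs are required, but only 4 are allowed.

No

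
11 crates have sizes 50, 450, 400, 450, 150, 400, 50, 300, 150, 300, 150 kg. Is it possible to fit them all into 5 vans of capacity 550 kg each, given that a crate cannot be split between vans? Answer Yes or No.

No

Total = 2850 kg; ⌈2850/550⌉ = 6.
At least 6 vans are required, but only 5 are allowed.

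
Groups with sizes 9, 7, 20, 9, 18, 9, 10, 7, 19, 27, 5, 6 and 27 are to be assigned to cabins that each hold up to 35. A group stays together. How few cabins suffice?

Total = 27 + 27 + 20 + 19 + 18 + 10 + 9 + 9 + 9 + 7 + 7 + 6 + 5 = 173.
Lower bound: ⌈173/35⌉ = 5 cabins.
A packing using 6 cabins:
  cabin 1: 27 + 7 = 34
  cabin 2: 27 + 7 = 34
  cabin 3: 20 + 10 + 5 = 35
  cabin 4: 19 + 9 + 6 = 34
  cabin 5: 18 + 9 = 27
  cabin 6: 9 = 9
No arrangement into 5 cabins stays within capacity, so 6 is optimal.

6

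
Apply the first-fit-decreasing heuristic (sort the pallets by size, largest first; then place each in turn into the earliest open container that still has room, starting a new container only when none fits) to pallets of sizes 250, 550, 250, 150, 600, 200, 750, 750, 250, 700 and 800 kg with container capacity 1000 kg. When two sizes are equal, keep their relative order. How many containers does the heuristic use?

6

Sorted descending: 800, 750, 750, 700, 600, 550, 250, 250, 250, 200, 150.
  800 → container 1 (new)  [load 800/1000]
  750 → container 2 (new)  [load 750/1000]
  750 → container 3 (new)  [load 750/1000]
  700 → container 4 (new)  [load 700/1000]
  600 → container 5 (new)  [load 600/1000]
  550 → container 6 (new)  [load 550/1000]
  250 → container 2  [load 1000/1000]
  250 → container 3  [load 1000/1000]
  250 → container 4  [load 950/1000]
  200 → container 1  [load 1000/1000]
  150 → container 5  [load 750/1000]
6 containers opened.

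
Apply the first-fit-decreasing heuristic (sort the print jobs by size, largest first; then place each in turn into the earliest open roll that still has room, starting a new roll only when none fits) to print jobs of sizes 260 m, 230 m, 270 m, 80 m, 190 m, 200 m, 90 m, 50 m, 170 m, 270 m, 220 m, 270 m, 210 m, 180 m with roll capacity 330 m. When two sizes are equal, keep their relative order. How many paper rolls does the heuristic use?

Sorted descending: 270, 270, 270, 260, 230, 220, 210, 200, 190, 180, 170, 90, 80, 50.
  270 → roll 1 (new)  [load 270/330]
  270 → roll 2 (new)  [load 270/330]
  270 → roll 3 (new)  [load 270/330]
  260 → roll 4 (new)  [load 260/330]
  230 → roll 5 (new)  [load 230/330]
  220 → roll 6 (new)  [load 220/330]
  210 → roll 7 (new)  [load 210/330]
  200 → roll 8 (new)  [load 200/330]
  190 → roll 9 (new)  [load 190/330]
  180 → roll 10 (new)  [load 180/330]
  170 → roll 11 (new)  [load 170/330]
  90 → roll 5  [load 320/330]
  80 → roll 6  [load 300/330]
  50 → roll 1  [load 320/330]
11 paper rolls opened.

11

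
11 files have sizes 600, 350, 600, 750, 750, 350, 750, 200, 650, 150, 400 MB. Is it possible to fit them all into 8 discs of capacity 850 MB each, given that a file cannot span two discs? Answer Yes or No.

A valid assignment using 8 discs:
  disc 1: 750 = 750
  disc 2: 750 = 750
  disc 3: 750 = 750
  disc 4: 650 + 200 = 850
  disc 5: 600 + 150 = 750
  disc 6: 600 = 600
  disc 7: 400 + 350 = 750
  disc 8: 350 = 350
Every load is within 850 MB, so 8 discs suffice.

Yes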